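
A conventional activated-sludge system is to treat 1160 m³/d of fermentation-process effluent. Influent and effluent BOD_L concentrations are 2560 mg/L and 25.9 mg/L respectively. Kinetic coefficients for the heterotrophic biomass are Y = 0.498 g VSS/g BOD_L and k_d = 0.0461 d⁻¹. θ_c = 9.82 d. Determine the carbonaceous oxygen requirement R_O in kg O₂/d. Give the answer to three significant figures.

R_O ≈ 1510 kg O₂/d

Y_obs = Y / (1 + k_d θ_c) = 0.498 / (1 + 0.0461 × 9.82) = 0.498 / 1.453 = 0.3428.
Q·(S₀ − S) = 1160 × (2560 − 25.9) × 10⁻³ = 2940 kg/d removed.
Biomass synthesised: P_X = Y_obs × 2940 = 1008 kg VSS/d.
R_O = Q·(S₀ − S) − 1.42·P_X = 2940 − 1.42 × 1008 = 1509 kg O₂/d.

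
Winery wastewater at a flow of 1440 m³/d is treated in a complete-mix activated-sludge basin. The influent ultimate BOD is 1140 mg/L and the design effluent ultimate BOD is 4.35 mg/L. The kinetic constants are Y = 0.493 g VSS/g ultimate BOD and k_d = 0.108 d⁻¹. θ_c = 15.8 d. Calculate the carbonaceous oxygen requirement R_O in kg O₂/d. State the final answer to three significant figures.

R_O ≈ 1210 kg O₂/d

Correct the yield for decay: Y_obs = Y/(1 + k_d θ_c) = 0.493 / (1 + 0.108 × 15.8) = 0.493 / 2.706 = 0.1822.
Q·(S₀ − S) = 1440 × (1140 − 4.35) × 10⁻³ = 1635 kg/d removed.
Biomass synthesised: P_X = Y_obs × 1635 = 297.9 kg VSS/d.
R_O = Q·ΔS − 1.42 P_X = 1635 − 423.0 = 1212 kg O₂/d.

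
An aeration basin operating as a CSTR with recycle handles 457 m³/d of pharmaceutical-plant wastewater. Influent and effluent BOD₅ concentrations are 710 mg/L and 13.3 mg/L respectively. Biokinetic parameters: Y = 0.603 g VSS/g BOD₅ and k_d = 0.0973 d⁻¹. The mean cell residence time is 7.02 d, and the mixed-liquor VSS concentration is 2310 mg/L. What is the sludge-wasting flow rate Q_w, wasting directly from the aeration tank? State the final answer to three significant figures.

Q_w ≈ 49.4 m³/d

Rearranging the biomass balance for a CMAS with decay, V = Y·Q·ΔS·θ_c / [X·(1+k_d θ_c)] = 0.603 × 457 × (710 − 13.3) × 7.02 / [2310 × (1 + 0.0973 × 7.02)] = 1.35×10^6 / 3888 = 346.7 m³.
Wasting from the aeration tank: Q_w = V / θ_c = 346.7 / 7.02 = 49.38 m³/d.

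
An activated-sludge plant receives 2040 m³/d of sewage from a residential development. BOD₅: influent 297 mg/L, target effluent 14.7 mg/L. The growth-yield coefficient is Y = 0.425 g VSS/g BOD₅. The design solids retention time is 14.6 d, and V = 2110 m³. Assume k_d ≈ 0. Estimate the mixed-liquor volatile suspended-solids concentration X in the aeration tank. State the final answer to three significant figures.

X ≈ 1690 mg/L

X = Y·Q·ΔS·θ_c / V = 0.425 × 2040 × (297 − 14.7) × 14.6 / 2110 = 1694 mg/L.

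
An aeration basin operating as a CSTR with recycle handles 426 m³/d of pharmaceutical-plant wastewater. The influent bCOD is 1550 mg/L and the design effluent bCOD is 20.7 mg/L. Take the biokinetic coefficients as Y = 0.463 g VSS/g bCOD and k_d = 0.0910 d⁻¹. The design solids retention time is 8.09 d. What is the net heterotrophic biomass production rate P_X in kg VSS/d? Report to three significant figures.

The observed yield is Y_obs = Y/(1 + k_d·θ_c) = 0.463 / (1 + 0.0910 × 8.09) = 0.463 / 1.736 = 0.2667 g VSS per g bCOD removed.
Q·(S₀ − S) = 426 × (1550 − 20.7) × 10⁻³ = 651.5 kg/d removed.
Biomass produced: P_X = Y_obs·Q·ΔS = 0.2667 × 651.5 ≈ 173.7 kg VSS/d.

P_X ≈ 174 kg VSS/d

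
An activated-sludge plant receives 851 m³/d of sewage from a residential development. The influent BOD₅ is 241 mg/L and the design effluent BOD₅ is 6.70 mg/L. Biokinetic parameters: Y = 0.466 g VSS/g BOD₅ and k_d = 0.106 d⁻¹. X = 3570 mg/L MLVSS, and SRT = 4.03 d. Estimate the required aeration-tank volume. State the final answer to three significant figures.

From the SRT design equation V = Y Q (S₀−S) θ_c / [X (1 + k_d θ_c)] = 0.466 × 851 × (241 − 6.70) × 4.03 / [3570 × (1 + 0.106 × 4.03)] = 3.74×10^5 / 5095 = 73.49 m³.

V ≈ 73.5 m³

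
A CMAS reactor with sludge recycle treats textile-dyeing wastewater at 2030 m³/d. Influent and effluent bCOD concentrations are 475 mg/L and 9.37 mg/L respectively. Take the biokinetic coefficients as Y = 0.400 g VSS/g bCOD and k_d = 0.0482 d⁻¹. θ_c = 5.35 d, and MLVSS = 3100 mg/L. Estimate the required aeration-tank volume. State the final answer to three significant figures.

Steady-state biomass mass balance: V·X·(1 + k_d·θ_c) = Y·Q·(S₀ − S)·θ_c, so V = 0.400 × 2030 × (475 − 9.37) × 5.35 / [3100 × (1 + 0.0482 × 5.35)] = 2.02×10^6 / 3899 = 518.7 m³.

V ≈ 519 m³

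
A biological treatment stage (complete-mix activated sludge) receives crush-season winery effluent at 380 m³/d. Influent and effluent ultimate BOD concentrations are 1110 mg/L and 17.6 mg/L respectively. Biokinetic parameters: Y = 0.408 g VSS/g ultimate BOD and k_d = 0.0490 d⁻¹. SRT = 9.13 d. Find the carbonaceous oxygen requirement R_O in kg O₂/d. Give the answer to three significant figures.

R_O ≈ 249 kg O₂/d

Y_obs = Y / (1 + k_d θ_c) = 0.408 / (1 + 0.0490 × 9.13) = 0.408 / 1.447 = 0.2819.
Mass of ultimate BOD removed per day: Q(S₀ − S) = 380 × 1092 g/m³ = 415.1 kg/d.
Biomass synthesised: P_X = Y_obs × 415.1 = 117.0 kg VSS/d.
R_O = Q·ΔS − 1.42 P_X = 415.1 − 166.2 = 248.9 kg O₂/d.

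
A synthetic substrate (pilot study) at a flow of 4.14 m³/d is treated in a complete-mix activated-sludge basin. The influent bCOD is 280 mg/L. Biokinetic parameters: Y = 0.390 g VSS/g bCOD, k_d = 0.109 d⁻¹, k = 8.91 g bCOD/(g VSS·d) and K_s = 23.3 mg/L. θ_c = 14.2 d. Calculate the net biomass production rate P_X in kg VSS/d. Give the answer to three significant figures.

For a completely mixed reactor with recycle the Lawrence–McCarty relation gives S = K_s·(1 + k_d·θ_c) / [θ_c·(Y·k − k_d) − 1] = 23.3 × (1 + 0.109 × 14.2) / [14.2 × (0.390 × 8.91 − 0.109) − 1] = 59.36 / 46.80 = 1.269 mg/L.
Y_obs = Y / (1 + k_d θ_c) = 0.390 / (1 + 0.109 × 14.2) = 0.390 / 2.548 = 0.1531.
Substrate removed = Q·(S₀ − S) = 4.14 m³/d × (280 − 1.27) g/m³ = 1.15×10^3 g/d = 1.154 kg/d.
P_X = Y_obs · Q(S₀ − S) = 0.1531 × 1.154 = 0.1766 kg VSS/d.

P_X ≈ 0.177 kg VSS/d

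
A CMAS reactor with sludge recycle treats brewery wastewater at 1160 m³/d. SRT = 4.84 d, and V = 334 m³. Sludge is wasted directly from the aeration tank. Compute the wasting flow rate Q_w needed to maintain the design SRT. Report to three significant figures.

Wasting from the aeration tank: Q_w = V / θ_c = 334.0 / 4.84 = 69.01 m³/d.

Q_w ≈ 69.0 m³/d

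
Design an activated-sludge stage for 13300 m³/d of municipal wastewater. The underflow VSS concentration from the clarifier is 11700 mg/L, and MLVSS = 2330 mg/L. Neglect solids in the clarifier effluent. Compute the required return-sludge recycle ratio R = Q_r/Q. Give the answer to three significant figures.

R ≈ 0.249

Mass balance around the secondary clarifier (neglecting effluent solids): R = X / (X_r − X) = 2330 / (11700 − 2330) = 0.2487.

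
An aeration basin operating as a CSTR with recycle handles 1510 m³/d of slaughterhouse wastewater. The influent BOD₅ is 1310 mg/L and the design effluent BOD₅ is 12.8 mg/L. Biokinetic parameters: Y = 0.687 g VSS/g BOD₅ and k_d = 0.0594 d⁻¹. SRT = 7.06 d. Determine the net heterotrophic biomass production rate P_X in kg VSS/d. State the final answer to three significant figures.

Y_obs = Y / (1 + k_d θ_c) = 0.687 / (1 + 0.0594 × 7.06) = 0.687 / 1.419 = 0.4840.
ΔS = 1310 − 12.8 = 1297 mg/L, so the substrate removal rate is 1510 × 1297/1000 = 1959 kg BOD₅/d.
P_X = Y_obs · Q(S₀ − S) = 0.4840 × 1959 = 948.1 kg VSS/d.

P_X ≈ 948 kg VSS/d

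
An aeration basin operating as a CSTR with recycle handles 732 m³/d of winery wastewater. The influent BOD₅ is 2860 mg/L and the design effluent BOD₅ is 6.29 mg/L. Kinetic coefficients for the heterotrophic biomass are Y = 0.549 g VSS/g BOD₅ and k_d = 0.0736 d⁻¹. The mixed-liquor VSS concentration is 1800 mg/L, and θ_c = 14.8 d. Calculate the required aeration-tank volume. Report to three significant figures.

V ≈ 4510 m³

Rearranging the biomass balance for a CMAS with decay, V = Y·Q·ΔS·θ_c / [X·(1+k_d θ_c)] = 0.549 × 732 × (2860 − 6.29) × 14.8 / [1800 × (1 + 0.0736 × 14.8)] = 1.7×10^7 / 3761 = 4513 m³.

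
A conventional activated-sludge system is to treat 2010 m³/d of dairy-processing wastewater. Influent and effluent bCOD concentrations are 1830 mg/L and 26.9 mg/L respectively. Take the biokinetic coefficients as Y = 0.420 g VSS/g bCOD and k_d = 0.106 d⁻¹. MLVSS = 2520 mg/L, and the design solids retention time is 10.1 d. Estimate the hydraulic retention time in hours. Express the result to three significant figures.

Rearranging the biomass balance for a CMAS with decay, V = Y·Q·ΔS·θ_c / [X·(1+k_d θ_c)] = 0.420 × 2010 × (1830 − 26.9) × 10.1 / [2520 × (1 + 0.106 × 10.1)] = 1.54×10^7 / 5218 = 2946 m³.
HRT = V/Q = 2946 m³ / 2010 m³·d⁻¹ = 1.466 d × 24 = 35.18 h.

τ ≈ 35.2 h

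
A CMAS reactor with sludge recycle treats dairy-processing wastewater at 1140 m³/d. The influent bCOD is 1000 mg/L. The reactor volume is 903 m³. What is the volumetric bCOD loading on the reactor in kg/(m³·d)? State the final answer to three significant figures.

L_v ≈ 1.26 kg bCOD/(m³·d)

Volumetric loading L_v = Q·S₀ / V = 1140 × 1000 g/m³ / 903.0 m³ = 1262 g/(m³·d) = 1.262 kg bCOD/(m³·d).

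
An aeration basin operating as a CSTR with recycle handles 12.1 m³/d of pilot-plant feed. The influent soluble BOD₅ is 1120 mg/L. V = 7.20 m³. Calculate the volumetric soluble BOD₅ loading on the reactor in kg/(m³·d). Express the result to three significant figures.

L_v ≈ 1.88 kg soluble BOD₅/(m³·d)

L_v = Q S₀ / V = 12.1 × 1120 × 10⁻³ / 7.200 = 1.882 kg/(m³·d).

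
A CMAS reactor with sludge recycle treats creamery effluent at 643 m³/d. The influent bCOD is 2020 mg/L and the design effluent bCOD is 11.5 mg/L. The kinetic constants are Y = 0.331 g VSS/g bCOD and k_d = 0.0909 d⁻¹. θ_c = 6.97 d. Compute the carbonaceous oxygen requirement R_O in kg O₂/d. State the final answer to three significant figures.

R_O ≈ 920 kg O₂/d

The observed yield is Y_obs = Y/(1 + k_d·θ_c) = 0.331 / (1 + 0.0909 × 6.97) = 0.331 / 1.634 = 0.2026 g VSS per g bCOD removed.
Substrate removed = Q·(S₀ − S) = 643 m³/d × (2020 − 11.5) g/m³ = 1.29×10^6 g/d = 1291 kg/d.
Biomass synthesised: P_X = Y_obs × 1291 = 261.7 kg VSS/d.
R_O = Q·(S₀ − S) − 1.42·P_X = 1291 − 1.42 × 261.7 = 919.9 kg O₂/d.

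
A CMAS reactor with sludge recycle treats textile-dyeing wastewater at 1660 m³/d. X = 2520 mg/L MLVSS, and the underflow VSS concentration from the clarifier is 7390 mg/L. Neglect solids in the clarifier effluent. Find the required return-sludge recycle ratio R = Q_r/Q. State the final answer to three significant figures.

R ≈ 0.517

Mass balance around the secondary clarifier (neglecting effluent solids): R = X / (X_r − X) = 2520 / (7390 − 2520) = 0.5175.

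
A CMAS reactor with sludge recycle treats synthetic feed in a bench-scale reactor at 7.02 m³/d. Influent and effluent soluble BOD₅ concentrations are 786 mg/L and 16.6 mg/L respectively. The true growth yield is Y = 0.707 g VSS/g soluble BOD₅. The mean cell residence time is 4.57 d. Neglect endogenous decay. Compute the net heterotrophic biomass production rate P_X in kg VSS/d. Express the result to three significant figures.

P_X ≈ 3.82 kg VSS/d

No decay correction is needed, so Y_obs = Y = 0.707.
Q·(S₀ − S) = 7.02 × (786 − 16.6) × 10⁻³ = 5.401 kg/d removed.
Biomass produced: P_X = Y_obs·Q·ΔS = 0.7070 × 5.401 ≈ 3.819 kg VSS/d.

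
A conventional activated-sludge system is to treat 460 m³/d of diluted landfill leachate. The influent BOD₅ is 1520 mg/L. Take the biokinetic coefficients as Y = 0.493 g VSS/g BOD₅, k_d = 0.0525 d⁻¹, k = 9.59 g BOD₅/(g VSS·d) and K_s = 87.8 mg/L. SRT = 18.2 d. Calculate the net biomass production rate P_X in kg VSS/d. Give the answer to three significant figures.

P_X ≈ 176 kg VSS/d

Effluent substrate depends only on kinetics and SRT: S = K_s(1 + k_d θ_c) / [θ_c(Yk − k_d) − 1] = 87.8 × (1 + 0.0525 × 18.2) / [18.2 × (0.493 × 9.59 − 0.0525) − 1] = 171.7 / 84.09 = 2.042 mg/L.
Correct the yield for decay: Y_obs = Y/(1 + k_d θ_c) = 0.493 / (1 + 0.0525 × 18.2) = 0.493 / 1.955 = 0.2521.
Mass of BOD₅ removed per day: Q(S₀ − S) = 460 × 1518 g/m³ = 698.3 kg/d.
Net biomass production P_X = Y_obs × Q·(S₀ − S) = 0.2521 × 698.3 = 176.0 kg VSS/d.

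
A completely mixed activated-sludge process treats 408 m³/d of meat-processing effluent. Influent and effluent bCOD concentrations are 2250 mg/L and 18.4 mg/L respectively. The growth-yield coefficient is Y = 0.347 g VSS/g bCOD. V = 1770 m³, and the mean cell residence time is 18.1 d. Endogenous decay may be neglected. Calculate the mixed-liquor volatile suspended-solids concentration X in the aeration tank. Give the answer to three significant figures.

X = Y·Q·ΔS·θ_c / V = 0.347 × 408 × (2250 − 18.4) × 18.1 / 1770 = 3231 mg/L.

X ≈ 3230 mg/L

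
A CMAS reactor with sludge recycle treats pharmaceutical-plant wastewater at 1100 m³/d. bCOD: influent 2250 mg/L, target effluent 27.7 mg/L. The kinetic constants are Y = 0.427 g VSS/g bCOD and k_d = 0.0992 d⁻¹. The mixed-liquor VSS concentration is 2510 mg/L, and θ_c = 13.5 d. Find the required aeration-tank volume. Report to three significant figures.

Rearranging the biomass balance for a CMAS with decay, V = Y·Q·ΔS·θ_c / [X·(1+k_d θ_c)] = 0.427 × 1100 × (2250 − 27.7) × 13.5 / [2510 × (1 + 0.0992 × 13.5)] = 1.41×10^7 / 5871 = 2400 m³.

V ≈ 2400 m³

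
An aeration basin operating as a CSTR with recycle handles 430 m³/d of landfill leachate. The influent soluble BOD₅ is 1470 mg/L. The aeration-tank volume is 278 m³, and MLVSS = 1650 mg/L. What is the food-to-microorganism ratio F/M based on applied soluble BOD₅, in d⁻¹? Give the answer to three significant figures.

Food-to-microorganism ratio F/M = Q S₀ / (V X) = 430 × 1470 / (278.0 × 1650) = 1.378 d⁻¹.

F/M ≈ 1.38 d⁻¹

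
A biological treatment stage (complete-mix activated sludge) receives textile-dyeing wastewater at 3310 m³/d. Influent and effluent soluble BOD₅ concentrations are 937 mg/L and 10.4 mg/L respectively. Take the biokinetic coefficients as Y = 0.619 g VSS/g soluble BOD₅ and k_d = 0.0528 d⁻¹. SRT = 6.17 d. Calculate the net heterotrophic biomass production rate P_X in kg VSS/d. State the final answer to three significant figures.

Y_obs = Y / (1 + k_d θ_c) = 0.619 / (1 + 0.0528 × 6.17) = 0.619 / 1.326 = 0.4669.
ΔS = 937 − 10.4 = 926.6 mg/L, so the substrate removal rate is 3310 × 926.6/1000 = 3067 kg soluble BOD₅/d.
Net biomass production P_X = Y_obs × Q·(S₀ − S) = 0.4669 × 3067 = 1432 kg VSS/d.

P_X ≈ 1430 kg VSS/d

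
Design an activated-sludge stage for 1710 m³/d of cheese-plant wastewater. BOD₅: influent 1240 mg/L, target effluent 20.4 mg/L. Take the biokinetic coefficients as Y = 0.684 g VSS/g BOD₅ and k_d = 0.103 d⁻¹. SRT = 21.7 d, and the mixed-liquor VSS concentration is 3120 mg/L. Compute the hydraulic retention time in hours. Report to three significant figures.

τ ≈ 43.0 h

Rearranging the biomass balance for a CMAS with decay, V = Y·Q·ΔS·θ_c / [X·(1+k_d θ_c)] = 0.684 × 1710 × (1240 − 20.4) × 21.7 / [3120 × (1 + 0.103 × 21.7)] = 3.1×10^7 / 10094 = 3067 m³.
HRT = V/Q = 3067 m³ / 1710 m³·d⁻¹ = 1.793 d × 24 = 43.04 h.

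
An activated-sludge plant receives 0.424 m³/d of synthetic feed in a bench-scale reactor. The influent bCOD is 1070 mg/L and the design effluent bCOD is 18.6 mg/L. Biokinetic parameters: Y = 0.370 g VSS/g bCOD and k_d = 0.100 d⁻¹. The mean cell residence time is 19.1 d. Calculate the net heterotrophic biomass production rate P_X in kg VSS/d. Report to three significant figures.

The observed yield is Y_obs = Y/(1 + k_d·θ_c) = 0.370 / (1 + 0.100 × 19.1) = 0.370 / 2.910 = 0.1271 g VSS per g bCOD removed.
ΔS = 1070 − 18.6 = 1051 mg/L, so the substrate removal rate is 0.424 × 1051/1000 = 0.4458 kg bCOD/d.
So the net sludge growth is P_X = 0.1271 × 0.4458 = 0.05668 kg VSS/d.

P_X ≈ 0.0567 kg VSS/d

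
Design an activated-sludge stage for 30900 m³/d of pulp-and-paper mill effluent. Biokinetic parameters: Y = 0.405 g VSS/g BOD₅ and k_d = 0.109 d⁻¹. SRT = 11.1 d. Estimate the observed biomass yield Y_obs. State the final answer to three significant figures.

Correct the yield for decay: Y_obs = Y/(1 + k_d θ_c) = 0.405 / (1 + 0.109 × 11.1) = 0.405 / 2.210 = 0.1833.

Y_obs ≈ 0.183 g VSS/g BOD₅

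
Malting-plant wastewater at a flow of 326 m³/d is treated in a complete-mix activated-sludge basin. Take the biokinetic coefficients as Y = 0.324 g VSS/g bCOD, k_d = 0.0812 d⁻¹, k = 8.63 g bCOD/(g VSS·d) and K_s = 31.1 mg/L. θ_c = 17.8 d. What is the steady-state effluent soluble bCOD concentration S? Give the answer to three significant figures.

S ≈ 1.61 mg/L

For a completely mixed reactor with recycle the Lawrence–McCarty relation gives S = K_s·(1 + k_d·θ_c) / [θ_c·(Y·k − k_d) − 1] = 31.1 × (1 + 0.0812 × 17.8) / [17.8 × (0.324 × 8.63 − 0.0812) − 1] = 76.05 / 47.33 = 1.607 mg/L.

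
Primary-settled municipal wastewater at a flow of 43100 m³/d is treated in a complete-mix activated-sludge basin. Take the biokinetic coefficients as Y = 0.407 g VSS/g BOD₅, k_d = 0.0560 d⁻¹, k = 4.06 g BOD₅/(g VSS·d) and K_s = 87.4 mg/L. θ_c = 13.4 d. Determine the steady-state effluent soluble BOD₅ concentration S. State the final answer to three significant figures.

From the Monod/SRT balance for a CMAS, S = K_s·(1+k_d θ_c)/[θ_c·(Y k − k_d) − 1] = 87.4 × (1 + 0.0560 × 13.4) / [13.4 × (0.407 × 4.06 − 0.0560) − 1] = 153.0 / 20.39 = 7.502 mg/L.

S ≈ 7.50 mg/L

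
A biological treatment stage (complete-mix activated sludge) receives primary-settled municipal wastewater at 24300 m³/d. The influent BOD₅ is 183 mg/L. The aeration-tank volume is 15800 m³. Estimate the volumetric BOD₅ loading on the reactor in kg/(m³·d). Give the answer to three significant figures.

L_v = Q S₀ / V = 24300 × 183 × 10⁻³ / 15800 = 0.2814 kg/(m³·d).

L_v ≈ 0.281 kg BOD₅/(m³·d)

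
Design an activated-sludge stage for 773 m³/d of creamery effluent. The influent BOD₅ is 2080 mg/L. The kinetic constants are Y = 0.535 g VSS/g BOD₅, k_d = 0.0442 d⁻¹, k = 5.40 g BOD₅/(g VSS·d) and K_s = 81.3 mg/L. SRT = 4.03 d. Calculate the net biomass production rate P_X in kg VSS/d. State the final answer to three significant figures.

From the Monod/SRT balance for a CMAS, S = K_s·(1+k_d θ_c)/[θ_c·(Y k − k_d) − 1] = 81.3 × (1 + 0.0442 × 4.03) / [4.03 × (0.535 × 5.40 − 0.0442) − 1] = 95.78 / 10.46 = 9.153 mg/L.
Y_obs = Y / (1 + k_d θ_c) = 0.535 / (1 + 0.0442 × 4.03) = 0.535 / 1.178 = 0.4541.
ΔS = 2080 − 9.15 = 2071 mg/L, so the substrate removal rate is 773 × 2071/1000 = 1601 kg BOD₅/d.
Biomass produced: P_X = Y_obs·Q·ΔS = 0.4541 × 1601 ≈ 726.9 kg VSS/d.

P_X ≈ 727 kg VSS/d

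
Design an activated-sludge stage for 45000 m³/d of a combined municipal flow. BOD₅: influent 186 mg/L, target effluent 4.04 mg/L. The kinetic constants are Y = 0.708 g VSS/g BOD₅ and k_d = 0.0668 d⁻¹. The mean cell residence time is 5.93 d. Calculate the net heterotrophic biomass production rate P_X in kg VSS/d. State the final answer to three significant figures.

P_X ≈ 4150 kg VSS/d

Y_obs = Y / (1 + k_d θ_c) = 0.708 / (1 + 0.0668 × 5.93) = 0.708 / 1.396 = 0.5071.
ΔS = 186 − 4.04 = 182.0 mg/L, so the substrate removal rate is 45000 × 182.0/1000 = 8188 kg BOD₅/d.
P_X = Y_obs · Q(S₀ − S) = 0.5071 × 8188 = 4152 kg VSS/d.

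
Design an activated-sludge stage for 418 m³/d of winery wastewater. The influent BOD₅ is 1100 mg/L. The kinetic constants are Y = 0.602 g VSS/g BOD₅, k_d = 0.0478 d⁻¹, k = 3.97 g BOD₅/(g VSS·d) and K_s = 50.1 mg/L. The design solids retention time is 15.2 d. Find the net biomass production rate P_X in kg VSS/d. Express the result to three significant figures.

For a completely mixed reactor with recycle the Lawrence–McCarty relation gives S = K_s·(1 + k_d·θ_c) / [θ_c·(Y·k − k_d) − 1] = 50.1 × (1 + 0.0478 × 15.2) / [15.2 × (0.602 × 3.97 − 0.0478) − 1] = 86.50 / 34.60 = 2.500 mg/L.
The observed yield is Y_obs = Y/(1 + k_d·θ_c) = 0.602 / (1 + 0.0478 × 15.2) = 0.602 / 1.727 = 0.3487 g VSS per g BOD₅ removed.
Mass of BOD₅ removed per day: Q(S₀ − S) = 418 × 1098 g/m³ = 458.8 kg/d.
P_X = Y_obs · Q(S₀ − S) = 0.3487 × 458.8 = 160.0 kg VSS/d.

P_X ≈ 160 kg VSS/d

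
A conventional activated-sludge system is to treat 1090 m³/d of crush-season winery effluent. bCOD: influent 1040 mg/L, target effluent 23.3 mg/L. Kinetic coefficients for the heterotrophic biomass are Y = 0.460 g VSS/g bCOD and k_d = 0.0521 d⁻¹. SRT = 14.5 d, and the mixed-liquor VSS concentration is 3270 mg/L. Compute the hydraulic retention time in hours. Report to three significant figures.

τ ≈ 28.4 h

Steady-state biomass mass balance: V·X·(1 + k_d·θ_c) = Y·Q·(S₀ − S)·θ_c, so V = 0.460 × 1090 × (1040 − 23.3) × 14.5 / [3270 × (1 + 0.0521 × 14.5)] = 7.39×10^6 / 5740 = 1288 m³.
Hydraulic retention time τ = V/Q = 1288 / 1090 = 1.181 d = 28.35 h.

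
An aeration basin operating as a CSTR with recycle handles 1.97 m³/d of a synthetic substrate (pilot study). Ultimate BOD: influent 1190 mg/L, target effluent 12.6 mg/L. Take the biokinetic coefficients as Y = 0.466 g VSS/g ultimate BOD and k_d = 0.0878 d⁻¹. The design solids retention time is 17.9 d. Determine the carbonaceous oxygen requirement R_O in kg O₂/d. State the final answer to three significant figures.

Y_obs = Y / (1 + k_d θ_c) = 0.466 / (1 + 0.0878 × 17.9) = 0.466 / 2.572 = 0.1812.
Mass of ultimate BOD removed per day: Q(S₀ − S) = 1.97 × 1177 g/m³ = 2.319 kg/d.
Biomass synthesised: P_X = Y_obs × 2.319 = 0.4203 kg VSS/d.
R_O = Q·(S₀ − S) − 1.42·P_X = 2.319 − 1.42 × 0.4203 = 1.723 kg O₂/d.

R_O ≈ 1.72 kg O₂/d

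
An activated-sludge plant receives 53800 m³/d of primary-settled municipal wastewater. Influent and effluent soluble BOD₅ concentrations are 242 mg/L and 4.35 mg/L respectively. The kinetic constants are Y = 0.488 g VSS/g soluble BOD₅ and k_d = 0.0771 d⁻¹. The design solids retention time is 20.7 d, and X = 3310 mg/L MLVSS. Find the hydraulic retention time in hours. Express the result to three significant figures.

τ ≈ 6.71 h

Steady-state biomass mass balance: V·X·(1 + k_d·θ_c) = Y·Q·(S₀ − S)·θ_c, so V = 0.488 × 53800 × (242 − 4.35) × 20.7 / [3310 × (1 + 0.0771 × 20.7)] = 1.29×10^8 / 8593 = 15031 m³.
τ = V/Q = 15031/53800 = 0.2794 d, or 6.705 h.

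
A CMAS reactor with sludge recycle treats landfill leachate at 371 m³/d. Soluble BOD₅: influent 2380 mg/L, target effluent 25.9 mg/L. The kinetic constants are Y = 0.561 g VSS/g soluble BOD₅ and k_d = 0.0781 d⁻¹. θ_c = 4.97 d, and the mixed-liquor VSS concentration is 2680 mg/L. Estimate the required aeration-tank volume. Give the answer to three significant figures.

Rearranging the biomass balance for a CMAS with decay, V = Y·Q·ΔS·θ_c / [X·(1+k_d θ_c)] = 0.561 × 371 × (2380 − 25.9) × 4.97 / [2680 × (1 + 0.0781 × 4.97)] = 2.44×10^6 / 3720 = 654.6 m³.

V ≈ 655 m³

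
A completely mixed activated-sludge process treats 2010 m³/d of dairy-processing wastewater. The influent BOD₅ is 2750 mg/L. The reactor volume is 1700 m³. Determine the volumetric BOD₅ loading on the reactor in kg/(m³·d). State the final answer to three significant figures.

Volumetric loading L_v = Q·S₀ / V = 2010 × 2750 g/m³ / 1700 m³ = 3251 g/(m³·d) = 3.251 kg BOD₅/(m³·d).

L_v ≈ 3.25 kg BOD₅/(m³·d)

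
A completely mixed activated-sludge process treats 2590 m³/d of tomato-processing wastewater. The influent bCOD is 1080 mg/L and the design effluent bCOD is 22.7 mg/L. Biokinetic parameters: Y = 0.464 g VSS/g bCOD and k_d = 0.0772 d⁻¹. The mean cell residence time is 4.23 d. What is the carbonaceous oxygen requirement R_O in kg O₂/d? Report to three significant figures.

Observed yield with endogenous decay: Y_obs = Y / (1 + k_d·θ_c) = 0.464 / (1 + 0.0772 × 4.23) = 0.464 / 1.327 = 0.3498 g VSS/g bCOD.
Q·(S₀ − S) = 2590 × (1080 − 22.7) × 10⁻³ = 2738 kg/d removed.
Net sludge production P_X = 0.3498 × 2738 = 957.8 kg VSS/d.
R_O = Q·(S₀ − S) − 1.42·P_X = 2738 − 1.42 × 957.8 = 1378 kg O₂/d.

R_O ≈ 1380 kg O₂/d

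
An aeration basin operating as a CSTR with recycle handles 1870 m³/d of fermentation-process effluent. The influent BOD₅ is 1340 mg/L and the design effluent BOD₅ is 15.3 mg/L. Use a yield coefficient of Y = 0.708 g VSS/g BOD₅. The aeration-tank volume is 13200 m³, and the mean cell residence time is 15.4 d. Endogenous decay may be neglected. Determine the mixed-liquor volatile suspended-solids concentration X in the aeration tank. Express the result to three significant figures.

Without decay, X = Y Q (S₀−S) θ_c / V = 0.708 × 1870 × (1340 − 15.3) × 15.4 / 13200 = 2046 mg/L.

X ≈ 2050 mg/L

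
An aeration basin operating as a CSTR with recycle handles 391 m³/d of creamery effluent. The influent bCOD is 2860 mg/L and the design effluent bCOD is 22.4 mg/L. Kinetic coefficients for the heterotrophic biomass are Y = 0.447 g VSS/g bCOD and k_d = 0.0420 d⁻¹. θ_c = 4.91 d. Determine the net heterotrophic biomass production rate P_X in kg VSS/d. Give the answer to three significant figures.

Correct the yield for decay: Y_obs = Y/(1 + k_d θ_c) = 0.447 / (1 + 0.0420 × 4.91) = 0.447 / 1.206 = 0.3706.
Mass of bCOD removed per day: Q(S₀ − S) = 391 × 2838 g/m³ = 1110 kg/d.
Net biomass production P_X = Y_obs × Q·(S₀ − S) = 0.3706 × 1110 = 411.2 kg VSS/d.

P_X ≈ 411 kg VSS/d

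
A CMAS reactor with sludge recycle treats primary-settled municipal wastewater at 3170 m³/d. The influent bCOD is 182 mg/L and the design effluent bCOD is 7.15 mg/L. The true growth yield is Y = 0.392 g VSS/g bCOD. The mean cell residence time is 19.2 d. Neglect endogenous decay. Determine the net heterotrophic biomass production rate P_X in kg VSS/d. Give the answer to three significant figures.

P_X ≈ 217 kg VSS/d

Since k_d ≈ 0, Y_obs = Y = 0.392 g VSS/g bCOD.
Substrate removed = Q·(S₀ − S) = 3170 m³/d × (182 − 7.15) g/m³ = 5.54×10^5 g/d = 554.3 kg/d.
Biomass produced: P_X = Y_obs·Q·ΔS = 0.3920 × 554.3 ≈ 217.3 kg VSS/d.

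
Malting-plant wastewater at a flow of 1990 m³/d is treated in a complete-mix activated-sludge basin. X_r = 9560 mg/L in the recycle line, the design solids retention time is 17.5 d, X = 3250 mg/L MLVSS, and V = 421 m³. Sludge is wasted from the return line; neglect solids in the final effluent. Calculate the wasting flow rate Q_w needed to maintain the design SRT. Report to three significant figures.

Q_w ≈ 8.18 m³/d

Wasting from the return line (neglecting effluent solids): Q_w = V·X / (θ_c·X_r) = 421.0 × 3250 / (17.5 × 9560) = 8.178 m³/d.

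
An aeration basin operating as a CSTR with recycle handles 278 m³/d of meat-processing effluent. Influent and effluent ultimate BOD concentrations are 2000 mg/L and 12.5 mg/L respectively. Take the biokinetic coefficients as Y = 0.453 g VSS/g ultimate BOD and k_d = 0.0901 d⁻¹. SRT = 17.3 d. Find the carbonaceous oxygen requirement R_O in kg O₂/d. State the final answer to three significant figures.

Y_obs = Y / (1 + k_d θ_c) = 0.453 / (1 + 0.0901 × 17.3) = 0.453 / 2.559 = 0.1770.
Substrate removed = Q·(S₀ − S) = 278 m³/d × (2000 − 12.5) g/m³ = 5.53×10^5 g/d = 552.5 kg/d.
Net sludge production P_X = 0.1770 × 552.5 = 97.82 kg VSS/d.
R_O = Q·ΔS − 1.42 P_X = 552.5 − 138.9 = 413.6 kg O₂/d.

R_O ≈ 414 kg O₂/d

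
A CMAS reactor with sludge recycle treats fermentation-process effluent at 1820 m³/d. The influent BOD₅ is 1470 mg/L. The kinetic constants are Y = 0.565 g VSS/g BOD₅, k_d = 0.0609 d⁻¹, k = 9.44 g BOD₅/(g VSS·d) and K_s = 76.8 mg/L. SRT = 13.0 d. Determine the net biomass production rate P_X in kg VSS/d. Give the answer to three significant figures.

P_X ≈ 842 kg VSS/d

For a completely mixed reactor with recycle the Lawrence–McCarty relation gives S = K_s·(1 + k_d·θ_c) / [θ_c·(Y·k − k_d) − 1] = 76.8 × (1 + 0.0609 × 13.0) / [13.0 × (0.565 × 9.44 − 0.0609) − 1] = 137.6 / 67.55 = 2.037 mg/L.
Observed yield with endogenous decay: Y_obs = Y / (1 + k_d·θ_c) = 0.565 / (1 + 0.0609 × 13.0) = 0.565 / 1.792 = 0.3153 g VSS/g BOD₅.
Substrate removed = Q·(S₀ − S) = 1820 m³/d × (1470 − 2.04) g/m³ = 2.67×10^6 g/d = 2672 kg/d.
So the net sludge growth is P_X = 0.3153 × 2672 = 842.5 kg VSS/d.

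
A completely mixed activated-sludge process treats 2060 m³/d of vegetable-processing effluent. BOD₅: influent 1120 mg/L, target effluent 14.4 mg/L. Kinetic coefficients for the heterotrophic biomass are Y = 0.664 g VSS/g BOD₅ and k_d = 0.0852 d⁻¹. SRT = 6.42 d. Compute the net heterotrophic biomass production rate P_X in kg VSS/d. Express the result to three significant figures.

P_X ≈ 978 kg VSS/d

The observed yield is Y_obs = Y/(1 + k_d·θ_c) = 0.664 / (1 + 0.0852 × 6.42) = 0.664 / 1.547 = 0.4292 g VSS per g BOD₅ removed.
Mass of BOD₅ removed per day: Q(S₀ − S) = 2060 × 1106 g/m³ = 2278 kg/d.
Net biomass production P_X = Y_obs × Q·(S₀ − S) = 0.4292 × 2278 = 977.6 kg VSS/d.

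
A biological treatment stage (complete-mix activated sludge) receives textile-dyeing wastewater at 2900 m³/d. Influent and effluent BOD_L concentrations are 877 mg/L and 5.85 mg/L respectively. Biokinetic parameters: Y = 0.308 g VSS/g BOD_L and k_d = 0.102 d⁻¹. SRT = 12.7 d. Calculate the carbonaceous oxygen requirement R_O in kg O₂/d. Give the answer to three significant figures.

R_O ≈ 2040 kg O₂/d

The observed yield is Y_obs = Y/(1 + k_d·θ_c) = 0.308 / (1 + 0.102 × 12.7) = 0.308 / 2.295 = 0.1342 g VSS per g BOD_L removed.
ΔS = 877 − 5.85 = 871.1 mg/L, so the substrate removal rate is 2900 × 871.1/1000 = 2526 kg BOD_L/d.
Net sludge production P_X = 0.1342 × 2526 = 339.0 kg VSS/d.
R_O = Q·ΔS − 1.42 P_X = 2526 − 481.4 = 2045 kg O₂/d.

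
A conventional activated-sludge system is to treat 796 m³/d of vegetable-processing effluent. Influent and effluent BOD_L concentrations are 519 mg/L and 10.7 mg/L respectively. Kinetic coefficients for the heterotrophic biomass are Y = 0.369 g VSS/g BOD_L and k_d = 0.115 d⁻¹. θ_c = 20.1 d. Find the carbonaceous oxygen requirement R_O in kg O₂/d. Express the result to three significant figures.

Y_obs = Y / (1 + k_d θ_c) = 0.369 / (1 + 0.115 × 20.1) = 0.369 / 3.312 = 0.1114.
ΔS = 519 − 10.7 = 508.3 mg/L, so the substrate removal rate is 796 × 508.3/1000 = 404.6 kg BOD_L/d.
P_X = Y_obs·Q·(S₀ − S) = 0.1114 × 404.6 = 45.09 kg VSS/d.
R_O = Q·(S₀ − S) − 1.42·P_X = 404.6 − 1.42 × 45.09 = 340.6 kg O₂/d.

R_O ≈ 341 kg O₂/d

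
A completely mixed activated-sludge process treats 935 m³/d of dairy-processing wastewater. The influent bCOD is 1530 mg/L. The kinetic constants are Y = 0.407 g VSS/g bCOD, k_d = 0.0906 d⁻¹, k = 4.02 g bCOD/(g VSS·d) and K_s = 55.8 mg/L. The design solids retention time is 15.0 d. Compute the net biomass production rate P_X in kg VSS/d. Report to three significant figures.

From the Monod/SRT balance for a CMAS, S = K_s·(1+k_d θ_c)/[θ_c·(Y k − k_d) − 1] = 55.8 × (1 + 0.0906 × 15.0) / [15.0 × (0.407 × 4.02 − 0.0906) − 1] = 131.6 / 22.18 = 5.934 mg/L.
Observed yield with endogenous decay: Y_obs = Y / (1 + k_d·θ_c) = 0.407 / (1 + 0.0906 × 15.0) = 0.407 / 2.359 = 0.1725 g VSS/g bCOD.
Substrate removed = Q·(S₀ − S) = 935 m³/d × (1530 − 5.93) g/m³ = 1.43×10^6 g/d = 1425 kg/d.
Net biomass production P_X = Y_obs × Q·(S₀ − S) = 0.1725 × 1425 = 245.9 kg VSS/d.

P_X ≈ 246 kg VSS/d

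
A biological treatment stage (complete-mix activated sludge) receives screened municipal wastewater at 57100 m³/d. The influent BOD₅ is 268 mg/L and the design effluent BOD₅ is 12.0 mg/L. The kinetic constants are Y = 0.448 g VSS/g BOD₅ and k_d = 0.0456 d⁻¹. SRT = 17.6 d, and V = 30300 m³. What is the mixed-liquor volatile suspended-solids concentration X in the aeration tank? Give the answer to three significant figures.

X ≈ 2110 mg/L

From V·X·(1 + k_d·θ_c) = Y·Q·(S₀ − S)·θ_c: X = 0.448 × 57100 × (268 − 12.0) × 17.6 / [30300 × (1 + 0.0456 × 17.6)] = 2110 mg/L.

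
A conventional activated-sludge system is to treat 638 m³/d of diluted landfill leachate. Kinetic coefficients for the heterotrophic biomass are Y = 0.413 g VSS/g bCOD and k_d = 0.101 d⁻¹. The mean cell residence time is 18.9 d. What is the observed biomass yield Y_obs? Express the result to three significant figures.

Y_obs ≈ 0.142 g VSS/g bCOD

Y_obs = Y / (1 + k_d θ_c) = 0.413 / (1 + 0.101 × 18.9) = 0.413 / 2.909 = 0.1420.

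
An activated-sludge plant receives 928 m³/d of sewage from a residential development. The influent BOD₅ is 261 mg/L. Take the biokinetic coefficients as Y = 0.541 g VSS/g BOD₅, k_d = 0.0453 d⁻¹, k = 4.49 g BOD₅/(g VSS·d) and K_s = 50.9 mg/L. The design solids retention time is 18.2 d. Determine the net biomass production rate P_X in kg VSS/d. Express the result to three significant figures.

From the Monod/SRT balance for a CMAS, S = K_s·(1+k_d θ_c)/[θ_c·(Y k − k_d) − 1] = 50.9 × (1 + 0.0453 × 18.2) / [18.2 × (0.541 × 4.49 − 0.0453) − 1] = 92.87 / 42.38 = 2.191 mg/L.
Y_obs = Y / (1 + k_d θ_c) = 0.541 / (1 + 0.0453 × 18.2) = 0.541 / 1.824 = 0.2965.
ΔS = 261 − 2.19 = 258.8 mg/L, so the substrate removal rate is 928 × 258.8/1000 = 240.2 kg BOD₅/d.
So the net sludge growth is P_X = 0.2965 × 240.2 = 71.22 kg VSS/d.

P_X ≈ 71.2 kg VSS/d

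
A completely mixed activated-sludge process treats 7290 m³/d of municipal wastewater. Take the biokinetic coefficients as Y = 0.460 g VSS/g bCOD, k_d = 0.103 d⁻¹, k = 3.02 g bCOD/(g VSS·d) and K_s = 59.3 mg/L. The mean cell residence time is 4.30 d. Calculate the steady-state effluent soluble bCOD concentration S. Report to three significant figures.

S ≈ 18.9 mg/L

Effluent substrate depends only on kinetics and SRT: S = K_s(1 + k_d θ_c) / [θ_c(Yk − k_d) − 1] = 59.3 × (1 + 0.103 × 4.30) / [4.30 × (0.460 × 3.02 − 0.103) − 1] = 85.56 / 4.531 = 18.89 mg/L.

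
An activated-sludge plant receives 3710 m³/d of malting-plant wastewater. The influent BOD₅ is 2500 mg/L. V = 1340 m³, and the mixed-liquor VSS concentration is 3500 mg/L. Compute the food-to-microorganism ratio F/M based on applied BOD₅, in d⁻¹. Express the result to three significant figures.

F/M ≈ 1.98 d⁻¹

F/M = applied load / biomass = Q·S₀/(V·X) = 3710 × 2500 / (1340 × 3500) = 1.978 d⁻¹.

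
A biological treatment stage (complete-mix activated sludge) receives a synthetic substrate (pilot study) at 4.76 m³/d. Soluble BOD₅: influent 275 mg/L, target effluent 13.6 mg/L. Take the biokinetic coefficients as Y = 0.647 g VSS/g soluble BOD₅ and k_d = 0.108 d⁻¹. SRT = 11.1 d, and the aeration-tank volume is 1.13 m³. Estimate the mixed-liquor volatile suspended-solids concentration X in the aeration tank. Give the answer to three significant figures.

X = Y·Q·ΔS·θ_c / [V·(1 + k_d θ_c)] = 0.647 × 4.76 × (275 − 13.6) × 11.1 / [1.13 × (1 + 0.108 × 11.1)] = 3596 mg/L.

X ≈ 3600 mg/L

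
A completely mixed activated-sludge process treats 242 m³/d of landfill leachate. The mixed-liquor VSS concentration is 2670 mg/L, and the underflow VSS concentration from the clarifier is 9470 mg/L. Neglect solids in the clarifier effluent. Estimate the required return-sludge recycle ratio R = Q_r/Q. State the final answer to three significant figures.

R ≈ 0.393

R = Q_r/Q = X/(X_r − X) = 2670 / (9470 − 2670) = 0.3926.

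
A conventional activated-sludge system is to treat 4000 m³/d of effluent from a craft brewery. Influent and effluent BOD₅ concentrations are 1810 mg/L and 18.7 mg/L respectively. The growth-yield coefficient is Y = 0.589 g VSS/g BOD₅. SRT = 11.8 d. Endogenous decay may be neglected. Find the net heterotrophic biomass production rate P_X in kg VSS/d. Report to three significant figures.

Since k_d ≈ 0, Y_obs = Y = 0.589 g VSS/g BOD₅.
ΔS = 1810 − 18.7 = 1791 mg/L, so the substrate removal rate is 4000 × 1791/1000 = 7165 kg BOD₅/d.
P_X = Y_obs · Q(S₀ − S) = 0.5890 × 7165 = 4220 kg VSS/d.

P_X ≈ 4220 kg VSS/d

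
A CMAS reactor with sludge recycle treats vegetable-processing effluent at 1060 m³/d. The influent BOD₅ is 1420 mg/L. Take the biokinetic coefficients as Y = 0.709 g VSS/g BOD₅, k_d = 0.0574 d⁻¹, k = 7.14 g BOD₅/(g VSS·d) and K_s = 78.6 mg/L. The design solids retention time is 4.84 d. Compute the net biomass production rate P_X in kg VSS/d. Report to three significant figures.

For a completely mixed reactor with recycle the Lawrence–McCarty relation gives S = K_s·(1 + k_d·θ_c) / [θ_c·(Y·k − k_d) − 1] = 78.6 × (1 + 0.0574 × 4.84) / [4.84 × (0.709 × 7.14 − 0.0574) − 1] = 100.4 / 23.22 = 4.325 mg/L.
Observed yield with endogenous decay: Y_obs = Y / (1 + k_d·θ_c) = 0.709 / (1 + 0.0574 × 4.84) = 0.709 / 1.278 = 0.5549 g VSS/g BOD₅.
Mass of BOD₅ removed per day: Q(S₀ − S) = 1060 × 1416 g/m³ = 1501 kg/d.
P_X = Y_obs · Q(S₀ − S) = 0.5549 × 1501 = 832.6 kg VSS/d.

P_X ≈ 833 kg VSS/d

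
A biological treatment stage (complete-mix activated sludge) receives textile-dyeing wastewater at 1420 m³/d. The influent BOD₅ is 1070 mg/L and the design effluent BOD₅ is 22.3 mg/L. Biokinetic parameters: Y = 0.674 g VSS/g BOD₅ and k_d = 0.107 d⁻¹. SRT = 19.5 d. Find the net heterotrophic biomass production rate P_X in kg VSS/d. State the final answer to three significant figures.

P_X ≈ 325 kg VSS/d

The observed yield is Y_obs = Y/(1 + k_d·θ_c) = 0.674 / (1 + 0.107 × 19.5) = 0.674 / 3.087 = 0.2184 g VSS per g BOD₅ removed.
Substrate removed = Q·(S₀ − S) = 1420 m³/d × (1070 − 22.3) g/m³ = 1.49×10^6 g/d = 1488 kg/d.
Net biomass production P_X = Y_obs × Q·(S₀ − S) = 0.2184 × 1488 = 324.9 kg VSS/d.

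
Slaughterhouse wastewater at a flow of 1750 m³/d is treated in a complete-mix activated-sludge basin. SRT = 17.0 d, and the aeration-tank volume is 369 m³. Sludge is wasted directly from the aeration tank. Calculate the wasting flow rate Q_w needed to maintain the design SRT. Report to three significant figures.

Q_w ≈ 21.7 m³/d

Wasting from the aeration tank: Q_w = V / θ_c = 369.0 / 17.0 = 21.71 m³/d.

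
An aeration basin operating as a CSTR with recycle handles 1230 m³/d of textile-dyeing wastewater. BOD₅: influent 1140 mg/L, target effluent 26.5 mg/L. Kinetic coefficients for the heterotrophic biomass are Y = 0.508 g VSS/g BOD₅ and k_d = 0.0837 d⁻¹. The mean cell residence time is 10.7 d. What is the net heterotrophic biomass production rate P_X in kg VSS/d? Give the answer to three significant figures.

P_X ≈ 367 kg VSS/d

Correct the yield for decay: Y_obs = Y/(1 + k_d θ_c) = 0.508 / (1 + 0.0837 × 10.7) = 0.508 / 1.896 = 0.2680.
Substrate removed = Q·(S₀ − S) = 1230 m³/d × (1140 − 26.5) g/m³ = 1.37×10^6 g/d = 1370 kg/d.
So the net sludge growth is P_X = 0.2680 × 1370 = 367.0 kg VSS/d.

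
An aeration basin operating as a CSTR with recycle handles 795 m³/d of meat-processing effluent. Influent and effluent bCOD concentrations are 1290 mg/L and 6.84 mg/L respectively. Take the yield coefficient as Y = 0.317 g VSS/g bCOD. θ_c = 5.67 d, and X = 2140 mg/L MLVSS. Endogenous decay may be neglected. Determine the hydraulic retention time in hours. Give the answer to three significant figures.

V·X = Y·Q·ΔS·θ_c gives V = 0.317 × 795 × (1290 − 6.84) × 5.67 / 2140 = 856.8 m³.
Hydraulic retention time τ = V/Q = 856.8 / 795 = 1.078 d = 25.87 h.

τ ≈ 25.9 h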